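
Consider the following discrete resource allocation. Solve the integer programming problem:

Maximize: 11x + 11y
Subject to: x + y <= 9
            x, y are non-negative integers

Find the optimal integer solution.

Objective: 11x + 11y, constraint: x + y <= 9
Coefficient of x is 11 >= coefficient of y is 11, so allocate the entire budget to x.
Optimal: x = 9, y = 0, value = 99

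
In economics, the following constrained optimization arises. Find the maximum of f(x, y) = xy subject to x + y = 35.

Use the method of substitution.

Substitute y = 35 - x into f(x,y) = xy:
g(x) = x(35 - x) = 35x - x^2
g'(x) = 35 - 2x = 0  =>  x = 35/2
y = 35 - 35/2 = 35/2
Maximum value = (35/2) * (35/2) = 1225/4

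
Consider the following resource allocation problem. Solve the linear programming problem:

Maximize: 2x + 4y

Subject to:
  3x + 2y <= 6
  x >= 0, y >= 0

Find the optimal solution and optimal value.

The feasible region has vertices at [(0, 0), (2, 0), (0, 3)].
Checking objective 2x + 4y at each vertex:
  (0, 0): 2*0 + 4*0 = 0
  (2, 0): 2*2 + 4*0 = 4
  (0, 3): 2*0 + 4*3 = 12
Maximum is 12 at (0, 3).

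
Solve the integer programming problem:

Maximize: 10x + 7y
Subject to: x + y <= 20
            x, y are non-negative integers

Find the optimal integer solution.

Objective: 10x + 7y, constraint: x + y <= 20
Coefficient of x is 10 >= coefficient of y is 7, so allocate the entire budget to x.
Optimal: x = 20, y = 0, value = 200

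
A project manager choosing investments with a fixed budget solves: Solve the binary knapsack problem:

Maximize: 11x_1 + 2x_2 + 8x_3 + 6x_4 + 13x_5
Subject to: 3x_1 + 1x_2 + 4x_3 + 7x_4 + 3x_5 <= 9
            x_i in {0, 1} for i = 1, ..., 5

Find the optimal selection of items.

Items: item 1 (v=11, w=3), item 2 (v=2, w=1), item 3 (v=8, w=4), item 4 (v=6, w=7), item 5 (v=13, w=3)
Capacity: 9
Checking all 32 subsets (w = total weight, v = total value):
  {}: w = 0, v = 0
  {1}: w = 3, v = 11
  {2}: w = 1, v = 2
  {3}: w = 4, v = 8
  {4}: w = 7, v = 6
  {5}: w = 3, v = 13
  {1, 2}: w = 4, v = 13
  {1, 3}: w = 7, v = 19
  {1, 4}: w = 10 > 9, infeasible
  {1, 5}: w = 6, v = 24
  {2, 3}: w = 5, v = 10
  {2, 4}: w = 8, v = 8
  {2, 5}: w = 4, v = 15
  {3, 4}: w = 11 > 9, infeasible
  {3, 5}: w = 7, v = 21
  {4, 5}: w = 10 > 9, infeasible
  {1, 2, 3}: w = 8, v = 21
  {1, 2, 4}: w = 11 > 9, infeasible
  {1, 2, 5}: w = 7, v = 26
  {1, 3, 4}: w = 14 > 9, infeasible
  {1, 3, 5}: w = 10 > 9, infeasible
  {1, 4, 5}: w = 13 > 9, infeasible
  {2, 3, 4}: w = 12 > 9, infeasible
  {2, 3, 5}: w = 8, v = 23
  {2, 4, 5}: w = 11 > 9, infeasible
  {3, 4, 5}: w = 14 > 9, infeasible
  {1, 2, 3, 4}: w = 15 > 9, infeasible
  {1, 2, 3, 5}: w = 11 > 9, infeasible
  {1, 2, 4, 5}: w = 14 > 9, infeasible
  {1, 3, 4, 5}: w = 17 > 9, infeasible
  {2, 3, 4, 5}: w = 15 > 9, infeasible
  {1, 2, 3, 4, 5}: w = 18 > 9, infeasible
Best feasible subset: items [1, 2, 5]
Total weight: 7 <= 9, total value: 26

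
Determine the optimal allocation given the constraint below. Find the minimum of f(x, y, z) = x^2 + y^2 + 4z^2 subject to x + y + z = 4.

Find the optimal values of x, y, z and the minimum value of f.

Using Lagrange multipliers on f = x^2 + y^2 + 4z^2 with constraint x + y + z = 4:
Conditions: 2*1*x = lambda, 2*1*y = lambda, 2*4*z = lambda
So x = lambda/2, y = lambda/2, z = lambda/8
Substituting into constraint: lambda * (9/8) = 4
lambda = 32/9
x = 16/9, y = 16/9, z = 4/9
Minimum value = 64/9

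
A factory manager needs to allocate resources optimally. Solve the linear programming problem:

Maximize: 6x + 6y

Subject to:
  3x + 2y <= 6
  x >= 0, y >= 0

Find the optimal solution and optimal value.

The feasible region has vertices at [(0, 0), (2, 0), (0, 3)].
Checking objective 6x + 6y at each vertex:
  (0, 0): 6*0 + 6*0 = 0
  (2, 0): 6*2 + 6*0 = 12
  (0, 3): 6*0 + 6*3 = 18
Maximum is 18 at (0, 3).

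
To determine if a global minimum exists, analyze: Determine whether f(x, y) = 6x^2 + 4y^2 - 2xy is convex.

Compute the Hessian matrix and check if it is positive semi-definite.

f(x,y) = 6x^2 + 4y^2 - 2xy
Hessian H = [[12, -2], [-2, 8]]
trace(H) = 20, det(H) = 92
Eigenvalues: (20 +/- sqrt(32)) / 2 = 12.83, 7.172
Since both eigenvalues > 0, f is convex.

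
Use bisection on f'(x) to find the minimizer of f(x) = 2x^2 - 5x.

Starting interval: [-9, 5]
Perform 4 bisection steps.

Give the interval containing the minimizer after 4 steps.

Finding critical point of f(x) = 2x^2 - 5x using bisection on f'(x) = 4x + -5.
f'(x) = 0 when x = 5/4.
Starting interval: [-9, 5]
Step 1: mid = -2, f'(mid) = -13, new interval = [-2, 5]
Step 2: mid = 3/2, f'(mid) = 1, new interval = [-2, 3/2]
Step 3: mid = -1/4, f'(mid) = -6, new interval = [-1/4, 3/2]
Step 4: mid = 5/8, f'(mid) = -5/2, new interval = [5/8, 3/2]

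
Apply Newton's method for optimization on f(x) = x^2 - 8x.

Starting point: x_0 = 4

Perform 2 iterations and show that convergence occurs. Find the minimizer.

f(x) = x^2 - 8x, f'(x) = 2x + (-8), f''(x) = 2
Step 1: f'(4) = 0, x_1 = 4 - 0/2 = 4
Step 2: f'(4) = 0, x_2 = 4 (converged)
Newton's method converges in 1 step for quadratics.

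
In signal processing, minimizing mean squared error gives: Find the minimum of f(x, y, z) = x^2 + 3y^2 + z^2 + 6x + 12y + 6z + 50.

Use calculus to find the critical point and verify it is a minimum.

f(x,y,z) = x^2 + 3y^2 + z^2 + 6x + 12y + 6z + 50
df/dx = 2x + (6) = 0 => x = -3
df/dy = 6y + (12) = 0 => y = -2
df/dz = 2z + (6) = 0 => z = -3
f(-3,-2,-3) = 1*(-3)^2 + 3*(-2)^2 + 1*(-3)^2 + 6*(-3) + 12*(-2) + 6*(-3) + 50 = 20
Hessian is diagonal with entries 2, 6, 2 > 0, confirmed minimum.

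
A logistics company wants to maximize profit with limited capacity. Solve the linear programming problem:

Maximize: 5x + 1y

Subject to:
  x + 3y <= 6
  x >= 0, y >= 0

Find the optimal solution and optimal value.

The feasible region has vertices at [(0, 0), (6, 0), (0, 2)].
Checking objective 5x + 1y at each vertex:
  (0, 0): 5*0 + 1*0 = 0
  (6, 0): 5*6 + 1*0 = 30
  (0, 2): 5*0 + 1*2 = 2
Maximum is 30 at (6, 0).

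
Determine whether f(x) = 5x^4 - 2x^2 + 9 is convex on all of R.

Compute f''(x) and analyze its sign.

f(x) = 5x^4 - 2x^2 + 9
f'(x) = 20x^3 + -4x
f''(x) = 60x^2 + -4
f''(0) = -4 < 0, so not convex near x = 0
Therefore, f is not globally convex on R.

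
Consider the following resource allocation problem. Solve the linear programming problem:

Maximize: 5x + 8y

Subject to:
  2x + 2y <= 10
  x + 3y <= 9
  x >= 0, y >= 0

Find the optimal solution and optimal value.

Feasible vertices: (0, 0), (0, 3), (3, 2), (5, 0)
Objective 5x + 8y at each:
  (0, 0): 0
  (0, 3): 24
  (3, 2): 31
  (5, 0): 25
Maximum is 31 at (3, 2).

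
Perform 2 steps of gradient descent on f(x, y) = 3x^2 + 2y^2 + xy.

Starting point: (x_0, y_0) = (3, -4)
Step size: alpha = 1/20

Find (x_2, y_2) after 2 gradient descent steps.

f(x,y) = 3x^2 + 2y^2 + xy
grad_x = 6x + 1y, grad_y = 4y + 1x
Step 1: grad = (14, -13), (23/10, -67/20)
Step 2: grad = (209/20, -111/10), (711/400, -559/200)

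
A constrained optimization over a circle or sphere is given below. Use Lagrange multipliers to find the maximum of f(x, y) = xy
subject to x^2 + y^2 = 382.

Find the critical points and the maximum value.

Lagrange conditions: y = 2*lambda*x and x = 2*lambda*y
If x = 0 then y = 0, violating the constraint, so x, y != 0.
Dividing: y/x = x/y => x^2 = y^2 => y = x or y = -x
Constraint: 2x^2 = 382 => x^2 = 191 => x = +/-sqrt(191)
Critical points: (sqrt(191), sqrt(191)), (-sqrt(191), -sqrt(191)), (sqrt(191), -sqrt(191)), (-sqrt(191), sqrt(191))
  y = x:  xy = x^2 = 191  at (sqrt(191), sqrt(191)) and (-sqrt(191), -sqrt(191))
  y = -x: xy = -x^2 = -191 at (sqrt(191), -sqrt(191)) and (-sqrt(191), sqrt(191))
Maximum xy = 191 at (sqrt(191), sqrt(191)) and (-sqrt(191), -sqrt(191))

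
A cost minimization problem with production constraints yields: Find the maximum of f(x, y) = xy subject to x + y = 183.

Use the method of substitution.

Substitute y = 183 - x into f(x,y) = xy:
g(x) = x(183 - x) = 183x - x^2
g'(x) = 183 - 2x = 0  =>  x = 183/2
y = 183 - 183/2 = 183/2
Maximum value = (183/2) * (183/2) = 33489/4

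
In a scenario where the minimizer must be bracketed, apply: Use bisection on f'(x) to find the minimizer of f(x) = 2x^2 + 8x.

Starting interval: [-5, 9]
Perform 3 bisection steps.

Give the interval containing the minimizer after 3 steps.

Finding critical point of f(x) = 2x^2 + 8x using bisection on f'(x) = 4x + 8.
f'(x) = 0 when x = -2.
Starting interval: [-5, 9]
Step 1: mid = 2, f'(mid) = 16, new interval = [-5, 2]
Step 2: mid = -3/2, f'(mid) = 2, new interval = [-5, -3/2]
Step 3: mid = -13/4, f'(mid) = -5, new interval = [-13/4, -3/2]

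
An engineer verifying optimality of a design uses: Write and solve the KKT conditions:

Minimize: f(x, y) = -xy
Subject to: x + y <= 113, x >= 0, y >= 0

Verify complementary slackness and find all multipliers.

Problem: min -xy s.t. x + y <= 113 (multiplier lambda), x >= 0 (mu_x), y >= 0 (mu_y)
KKT stationarity: -y + lambda - mu_x = 0, -x + lambda - mu_y = 0, with lambda, mu_x, mu_y >= 0
Complementary slackness: lambda*(x + y - 113) = 0, mu_x*x = 0, mu_y*y = 0
If lambda = 0: y = -mu_x <= 0 and x = -mu_y <= 0 force x = y = 0 with f = 0; but x = y = 113/2 is feasible with f = -12769/4 < 0, so this is not the minimum. Hence lambda > 0 and x + y = 113.
Try x > 0, y > 0 (so mu_x = mu_y = 0): y = lambda, x = lambda => x = y = lambda
x + y = 113 => 2*lambda = 113 => lambda = 113/2
x* = y* = 113/2 > 0, consistent with mu_x = mu_y = 0.
(Any feasible point with x = 0 or y = 0 has f = 0 > -12769/4, so the minimum is not on those boundaries.)
min(-xy) = -12769/4 (i.e. max xy = 12769/4)
Multipliers: lambda = 113/2, mu_x = 0, mu_y = 0
Complementary slackness: lambda*(x + y - 113) = 113/2*(113/2 + 113/2 - 113) = 0, mu_x*x = 0*113/2 = 0, mu_y*y = 0*113/2 = 0. Satisfied.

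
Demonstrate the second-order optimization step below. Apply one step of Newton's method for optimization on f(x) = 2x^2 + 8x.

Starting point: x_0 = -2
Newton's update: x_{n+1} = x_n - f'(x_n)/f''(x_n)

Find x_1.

f(x) = 2x^2 + 8x
f'(x) = 4x + (8), f''(x) = 4
Newton step: x_1 = x_0 - f'(x_0)/f''(x_0)
f'(-2) = 0
x_1 = -2 - 0/4 = -2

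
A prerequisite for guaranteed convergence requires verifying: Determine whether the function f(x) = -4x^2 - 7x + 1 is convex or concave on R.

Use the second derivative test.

f(x) = -4x^2 - 7x + 1
f'(x) = -8x - 7
f''(x) = -8
Since f''(x) = -8 < 0 for all x, f is concave on R.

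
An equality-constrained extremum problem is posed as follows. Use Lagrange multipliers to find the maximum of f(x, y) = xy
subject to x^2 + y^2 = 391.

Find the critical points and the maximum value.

Lagrange conditions: y = 2*lambda*x and x = 2*lambda*y
If x = 0 then y = 0, violating the constraint, so x, y != 0.
Dividing: y/x = x/y => x^2 = y^2 => y = x or y = -x
Constraint: 2x^2 = 391 => x^2 = 391/2 => x = +/-sqrt(391/2)
Critical points: (sqrt(391/2), sqrt(391/2)), (-sqrt(391/2), -sqrt(391/2)), (sqrt(391/2), -sqrt(391/2)), (-sqrt(391/2), sqrt(391/2))
  y = x:  xy = x^2 = 391/2  at (sqrt(391/2), sqrt(391/2)) and (-sqrt(391/2), -sqrt(391/2))
  y = -x: xy = -x^2 = -391/2 at (sqrt(391/2), -sqrt(391/2)) and (-sqrt(391/2), sqrt(391/2))
Maximum xy = 391/2 at (sqrt(391/2), sqrt(391/2)) and (-sqrt(391/2), -sqrt(391/2))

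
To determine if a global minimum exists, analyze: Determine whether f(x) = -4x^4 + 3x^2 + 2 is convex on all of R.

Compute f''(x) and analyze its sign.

f(x) = -4x^4 + 3x^2 + 2
f'(x) = -16x^3 + 6x
f''(x) = -48x^2 + 6
f''(x) = -48x^2 + 6 -> -inf as |x| -> inf
Therefore, f is not globally convex on R.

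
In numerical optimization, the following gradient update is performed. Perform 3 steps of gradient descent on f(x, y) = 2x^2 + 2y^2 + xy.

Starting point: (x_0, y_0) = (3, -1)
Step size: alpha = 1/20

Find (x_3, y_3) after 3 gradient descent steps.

f(x,y) = 2x^2 + 2y^2 + xy
grad_x = 4x + 1y, grad_y = 4y + 1x
Step 1: grad = (11, -1), (49/20, -19/20)
Step 2: grad = (177/20, -27/20), (803/400, -353/400)
Step 3: grad = (2859/400, -609/400), (13201/8000, -6451/8000)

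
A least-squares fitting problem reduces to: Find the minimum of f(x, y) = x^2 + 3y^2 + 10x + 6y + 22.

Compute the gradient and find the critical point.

f(x,y) = x^2 + 3y^2 + 10x + 6y + 22
df/dx = 2x + (10) = 0  =>  x = -5
df/dy = 6y + (6) = 0  =>  y = -1
f(-5, -1) = 1*(-5)^2 + 3*(-1)^2 + 10*(-5) + 6*(-1) + 22 = -6
Hessian is diagonal with entries 2, 6 > 0, so this is a minimum.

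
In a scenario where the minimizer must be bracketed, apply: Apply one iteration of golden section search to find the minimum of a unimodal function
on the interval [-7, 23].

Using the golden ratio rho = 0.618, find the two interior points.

Golden section search on [-7, 23].
Golden ratio rho = 0.618 (approx).
Interior points:
  x_1 = -7 + (1-0.618)*30 = 4.4600
  x_2 = -7 + 0.618*30 = 11.5400
Compare f(x_1) and f(x_2) to determine which subinterval to keep.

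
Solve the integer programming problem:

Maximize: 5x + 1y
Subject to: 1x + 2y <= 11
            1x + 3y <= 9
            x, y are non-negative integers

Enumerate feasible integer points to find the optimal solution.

Constraint 1: 1x + 2y <= 11
Constraint 2: 1x + 3y <= 9
Feasible x range (need y >= 0): 0 <= x <= min(11/1, 9/1) => x in {0, ..., 9}.
Enumerate feasible integer points row by row (the coefficient of y is 1 > 0, so for each x the largest feasible y gives the best value):
  x = 0: y <= min((11 - 1*0)/2, (9 - 1*0)/3) => y in {0, ..., 3}; best 5*0 + 1*3 = 3
  x = 1: y <= min((11 - 1*1)/2, (9 - 1*1)/3) => y in {0, ..., 2}; best 5*1 + 1*2 = 7
  x = 2: y <= min((11 - 1*2)/2, (9 - 1*2)/3) => y in {0, ..., 2}; best 5*2 + 1*2 = 12
  x = 3: y <= min((11 - 1*3)/2, (9 - 1*3)/3) => y in {0, ..., 2}; best 5*3 + 1*2 = 17
  x = 4: y <= min((11 - 1*4)/2, (9 - 1*4)/3) => y in {0, ..., 1}; best 5*4 + 1*1 = 21
  x = 5: y <= min((11 - 1*5)/2, (9 - 1*5)/3) => y in {0, ..., 1}; best 5*5 + 1*1 = 26
  x = 6: y <= min((11 - 1*6)/2, (9 - 1*6)/3) => y in {0, ..., 1}; best 5*6 + 1*1 = 31
  x = 7: y <= min((11 - 1*7)/2, (9 - 1*7)/3) => y in {0}; best 5*7 + 1*0 = 35
  x = 8: y <= min((11 - 1*8)/2, (9 - 1*8)/3) => y in {0}; best 5*8 + 1*0 = 40
  x = 9: y <= min((11 - 1*9)/2, (9 - 1*9)/3) => y in {0}; best 5*9 + 1*0 = 45
The maximum 5x + 1y = 45 is achieved at x = 9, y = 0.
Check: 1*9 + 2*0 = 9 <= 11 and 1*9 + 3*0 = 9 <= 9.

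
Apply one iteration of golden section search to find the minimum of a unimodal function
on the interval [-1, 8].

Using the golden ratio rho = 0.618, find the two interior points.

Golden section search on [-1, 8].
Golden ratio rho = 0.618 (approx).
Interior points:
  x_1 = -1 + (1-0.618)*9 = 2.4380
  x_2 = -1 + 0.618*9 = 4.5620
Compare f(x_1) and f(x_2) to determine which subinterval to keep.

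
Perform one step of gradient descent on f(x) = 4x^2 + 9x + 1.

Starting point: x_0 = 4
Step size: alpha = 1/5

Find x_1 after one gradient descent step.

f(x) = 4x^2 + 9x + 1
f'(x) = 8x + 9
f'(4) = 8*4 + (9) = 41
x_1 = x_0 - alpha * f'(x_0) = 4 - 1/5 * 41 = -21/5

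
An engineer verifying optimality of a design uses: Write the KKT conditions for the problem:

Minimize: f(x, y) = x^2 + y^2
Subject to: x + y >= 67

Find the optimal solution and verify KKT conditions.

KKT conditions for min x^2 + y^2 s.t. x + y >= 67:
Stationarity: 2x = mu, 2y = mu
So x = y = mu/2.
Complementary slackness: mu*(x + y - 67) = 0
Primal feasibility: x + y >= 67; dual feasibility: mu >= 0
If mu = 0 then x = y = 0, but 0 + 0 < 67 is infeasible, so the constraint is active.
Constraint active: x + y = 2*(mu/2) = 67 => mu = 67
x = y = 67/2, f = 4489/2
Verify: stationarity 2*(67/2) = 67 = mu; primal 67/2 + 67/2 = 67 >= 67; dual mu = 67 >= 0; complementary slackness 67*(67 - 67) = 0. All KKT conditions hold.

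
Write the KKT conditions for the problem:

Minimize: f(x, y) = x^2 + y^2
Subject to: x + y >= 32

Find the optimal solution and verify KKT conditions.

KKT conditions for min x^2 + y^2 s.t. x + y >= 32:
Stationarity: 2x = mu, 2y = mu
So x = y = mu/2.
Complementary slackness: mu*(x + y - 32) = 0
Primal feasibility: x + y >= 32; dual feasibility: mu >= 0
If mu = 0 then x = y = 0, but 0 + 0 < 32 is infeasible, so the constraint is active.
Constraint active: x + y = 2*(mu/2) = 32 => mu = 32
x = y = 16, f = 512
Verify: stationarity 2*16 = 32 = mu; primal 16 + 16 = 32 >= 32; dual mu = 32 >= 0; complementary slackness 32*(32 - 32) = 0. All KKT conditions hold.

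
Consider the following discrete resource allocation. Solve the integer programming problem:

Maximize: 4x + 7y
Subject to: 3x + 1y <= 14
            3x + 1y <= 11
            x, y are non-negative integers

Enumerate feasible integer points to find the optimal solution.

Constraint 1: 3x + 1y <= 14
Constraint 2: 3x + 1y <= 11
Feasible x range (need y >= 0): 0 <= x <= min(14/3, 11/3) => x in {0, ..., 3}.
Enumerate feasible integer points row by row (the coefficient of y is 7 > 0, so for each x the largest feasible y gives the best value):
  x = 0: y <= min((14 - 3*0)/1, (11 - 3*0)/1) => y in {0, ..., 11}; best 4*0 + 7*11 = 77
  x = 1: y <= min((14 - 3*1)/1, (11 - 3*1)/1) => y in {0, ..., 8}; best 4*1 + 7*8 = 60
  x = 2: y <= min((14 - 3*2)/1, (11 - 3*2)/1) => y in {0, ..., 5}; best 4*2 + 7*5 = 43
  x = 3: y <= min((14 - 3*3)/1, (11 - 3*3)/1) => y in {0, ..., 2}; best 4*3 + 7*2 = 26
The maximum 4x + 7y = 77 is achieved at x = 0, y = 11.
Check: 3*0 + 1*11 = 11 <= 14 and 3*0 + 1*11 = 11 <= 11.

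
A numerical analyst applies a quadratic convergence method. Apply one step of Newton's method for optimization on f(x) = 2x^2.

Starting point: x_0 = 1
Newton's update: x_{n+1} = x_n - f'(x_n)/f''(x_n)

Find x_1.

f(x) = 2x^2
f'(x) = 4x + (0), f''(x) = 4
Newton step: x_1 = x_0 - f'(x_0)/f''(x_0)
f'(1) = 4
x_1 = 1 - 4/4 = 0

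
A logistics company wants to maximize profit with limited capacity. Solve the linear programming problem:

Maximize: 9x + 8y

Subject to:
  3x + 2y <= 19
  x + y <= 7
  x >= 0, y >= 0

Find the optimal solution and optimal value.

Feasible vertices: (0, 0), (0, 7), (5, 2), (19/3, 0)
Objective 9x + 8y at each:
  (0, 0): 0
  (0, 7): 56
  (5, 2): 61
  (19/3, 0): 57
Maximum is 61 at (5, 2).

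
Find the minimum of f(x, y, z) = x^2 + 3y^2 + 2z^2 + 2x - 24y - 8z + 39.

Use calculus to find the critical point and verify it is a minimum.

f(x,y,z) = x^2 + 3y^2 + 2z^2 + 2x - 24y - 8z + 39
df/dx = 2x + (2) = 0 => x = -1
df/dy = 6y + (-24) = 0 => y = 4
df/dz = 4z + (-8) = 0 => z = 2
f(-1,4,2) = 1*(-1)^2 + 3*(4)^2 + 2*(2)^2 + 2*(-1) + -24*(4) + -8*(2) + 39 = -18
Hessian is diagonal with entries 2, 6, 4 > 0, confirmed minimum.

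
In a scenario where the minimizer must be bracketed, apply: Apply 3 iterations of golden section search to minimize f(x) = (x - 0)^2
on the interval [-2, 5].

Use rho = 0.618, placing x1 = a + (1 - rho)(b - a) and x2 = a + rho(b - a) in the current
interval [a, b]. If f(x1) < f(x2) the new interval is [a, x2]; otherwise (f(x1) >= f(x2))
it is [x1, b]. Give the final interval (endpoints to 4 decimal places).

Golden section search for min of f(x) = (x - 0)^2 on [-2, 5].
Each step: x1 = a + (1 - rho)(b - a), x2 = a + rho(b - a); if f(x1) < f(x2) keep [a, x2], otherwise keep [x1, b].
Step 1: [-2.0000, 5.0000], x1=0.6740 (f=0.4543), x2=2.3260 (f=5.4103); f(x1) < f(x2) => keep [-2.0000, 2.3260]
Step 2: [-2.0000, 2.3260], x1=-0.3475 (f=0.1207), x2=0.6735 (f=0.4536); f(x1) < f(x2) => keep [-2.0000, 0.6735]
Step 3: [-2.0000, 0.6735], x1=-0.9787 (f=0.9579), x2=-0.3478 (f=0.1210); f(x1) > f(x2) => keep [-0.9787, 0.6735]
Final interval: [-0.9787, 0.6735]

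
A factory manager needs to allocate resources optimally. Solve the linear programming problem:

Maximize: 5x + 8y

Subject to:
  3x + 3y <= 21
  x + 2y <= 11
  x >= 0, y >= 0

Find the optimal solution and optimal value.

Feasible vertices: (0, 0), (0, 11/2), (3, 4), (7, 0)
Objective 5x + 8y at each:
  (0, 0): 0
  (0, 11/2): 44
  (3, 4): 47
  (7, 0): 35
Maximum is 47 at (3, 4).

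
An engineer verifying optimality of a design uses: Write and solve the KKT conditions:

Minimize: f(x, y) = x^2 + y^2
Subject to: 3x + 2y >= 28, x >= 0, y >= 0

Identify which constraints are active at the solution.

KKT conditions for min x^2 + y^2 s.t. 3x + 2y >= 28, x >= 0, y >= 0:
Stationarity: 2x = mu*3 + mu_x, 2y = mu*2 + mu_y, with mu, mu_x, mu_y >= 0
Complementary slackness: mu*(3x + 2y - 28) = 0, mu_x*x = 0, mu_y*y = 0
(0, 0) is infeasible (3*0 + 2*0 < 28), so if mu = 0 stationarity would force x = mu_x/2 >= 0, y = mu_y/2 >= 0 with mu_x*x = mu_y*y = 0, i.e. x = y = 0: contradiction. Hence mu > 0 and 3x + 2y = 28 is active.
Try x > 0, y > 0 (so mu_x = mu_y = 0): x = 3*mu/2, y = 2*mu/2
Substitute: 3*(3*mu/2) + 2*(2*mu/2) = 28
  mu*13/2 = 28 => mu = 56/13
x* = 84/13 > 0, y* = 56/13 > 0, consistent with mu_x = mu_y = 0.
f is convex and the constraints are linear, so this KKT point is the global minimum.
f* = 784/13
Active constraints: 3x + 2y >= 28 (holds with equality, mu = 56/13 > 0); x >= 0 and y >= 0 are inactive (mu_x = mu_y = 0).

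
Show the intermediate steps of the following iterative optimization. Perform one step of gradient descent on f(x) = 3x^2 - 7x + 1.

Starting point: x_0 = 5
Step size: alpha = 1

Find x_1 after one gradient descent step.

f(x) = 3x^2 - 7x + 1
f'(x) = 6x - 7
f'(5) = 6*5 + (-7) = 23
x_1 = x_0 - alpha * f'(x_0) = 5 - 1 * 23 = -18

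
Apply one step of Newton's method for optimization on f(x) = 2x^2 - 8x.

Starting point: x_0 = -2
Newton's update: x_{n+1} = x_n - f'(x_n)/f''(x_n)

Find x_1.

f(x) = 2x^2 - 8x
f'(x) = 4x + (-8), f''(x) = 4
Newton step: x_1 = x_0 - f'(x_0)/f''(x_0)
f'(-2) = -16
x_1 = -2 - -16/4 = 2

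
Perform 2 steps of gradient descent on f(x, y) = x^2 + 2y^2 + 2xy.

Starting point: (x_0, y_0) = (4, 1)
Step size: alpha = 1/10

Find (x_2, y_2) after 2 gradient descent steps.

f(x,y) = x^2 + 2y^2 + 2xy
grad_x = 2x + 2y, grad_y = 4y + 2x
Step 1: grad = (10, 12), (3, -1/5)
Step 2: grad = (28/5, 26/5), (61/25, -18/25)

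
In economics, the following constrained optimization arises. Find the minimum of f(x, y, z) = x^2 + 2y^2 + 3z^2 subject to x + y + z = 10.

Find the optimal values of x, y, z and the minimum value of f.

Using Lagrange multipliers on f = x^2 + 2y^2 + 3z^2 with constraint x + y + z = 10:
Conditions: 2*1*x = lambda, 2*2*y = lambda, 2*3*z = lambda
So x = lambda/2, y = lambda/4, z = lambda/6
Substituting into constraint: lambda * (11/12) = 10
lambda = 120/11
x = 60/11, y = 30/11, z = 20/11
Minimum value = 600/11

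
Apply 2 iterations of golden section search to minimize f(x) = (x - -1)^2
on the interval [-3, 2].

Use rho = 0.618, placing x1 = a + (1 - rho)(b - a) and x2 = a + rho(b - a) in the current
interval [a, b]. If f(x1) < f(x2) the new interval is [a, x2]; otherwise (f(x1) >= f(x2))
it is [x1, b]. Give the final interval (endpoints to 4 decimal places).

Golden section search for min of f(x) = (x - -1)^2 on [-3, 2].
Each step: x1 = a + (1 - rho)(b - a), x2 = a + rho(b - a); if f(x1) < f(x2) keep [a, x2], otherwise keep [x1, b].
Step 1: [-3.0000, 2.0000], x1=-1.0900 (f=0.0081), x2=0.0900 (f=1.1881); f(x1) < f(x2) => keep [-3.0000, 0.0900]
Step 2: [-3.0000, 0.0900], x1=-1.8196 (f=0.6718), x2=-1.0904 (f=0.0082); f(x1) > f(x2) => keep [-1.8196, 0.0900]
Final interval: [-1.8196, 0.0900]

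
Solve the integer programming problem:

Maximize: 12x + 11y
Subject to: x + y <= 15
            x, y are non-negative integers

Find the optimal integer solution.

Objective: 12x + 11y, constraint: x + y <= 15
Coefficient of x is 12 >= coefficient of y is 11, so allocate the entire budget to x.
Optimal: x = 15, y = 0, value = 180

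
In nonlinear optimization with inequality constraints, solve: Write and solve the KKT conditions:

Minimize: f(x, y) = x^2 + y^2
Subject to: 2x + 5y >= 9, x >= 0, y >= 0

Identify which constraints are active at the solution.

KKT conditions for min x^2 + y^2 s.t. 2x + 5y >= 9, x >= 0, y >= 0:
Stationarity: 2x = mu*2 + mu_x, 2y = mu*5 + mu_y, with mu, mu_x, mu_y >= 0
Complementary slackness: mu*(2x + 5y - 9) = 0, mu_x*x = 0, mu_y*y = 0
(0, 0) is infeasible (2*0 + 5*0 < 9), so if mu = 0 stationarity would force x = mu_x/2 >= 0, y = mu_y/2 >= 0 with mu_x*x = mu_y*y = 0, i.e. x = y = 0: contradiction. Hence mu > 0 and 2x + 5y = 9 is active.
Try x > 0, y > 0 (so mu_x = mu_y = 0): x = 2*mu/2, y = 5*mu/2
Substitute: 2*(2*mu/2) + 5*(5*mu/2) = 9
  mu*29/2 = 9 => mu = 18/29
x* = 18/29 > 0, y* = 45/29 > 0, consistent with mu_x = mu_y = 0.
f is convex and the constraints are linear, so this KKT point is the global minimum.
f* = 81/29
Active constraints: 2x + 5y >= 9 (holds with equality, mu = 18/29 > 0); x >= 0 and y >= 0 are inactive (mu_x = mu_y = 0).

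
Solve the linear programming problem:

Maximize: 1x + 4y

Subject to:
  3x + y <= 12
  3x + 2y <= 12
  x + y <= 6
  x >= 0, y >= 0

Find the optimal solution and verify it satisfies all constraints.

Feasible vertices: (0, 0), (0, 6), (4, 0)
Objective 1x + 4y at each vertex:
  (0, 0): 0
  (0, 6): 24
  (4, 0): 4
Maximum is 24 at (0, 6).
Verify constraints at (x, y) = (0, 6):
  3*0 + 1*6 = 6 <= 12
  3*0 + 2*6 = 12 <= 12 (active)
  1*0 + 1*6 = 6 <= 6 (active)
  x = 0 >= 0, y = 6 >= 0. All constraints satisfied.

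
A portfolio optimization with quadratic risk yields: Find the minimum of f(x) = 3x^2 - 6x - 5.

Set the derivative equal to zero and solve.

f(x) = 3x^2 - 6x - 5
f'(x) = 6x + (-6) = 0
x = 6/6 = 1
f(1) = -8
Since f''(x) = 6 > 0, this is a minimum.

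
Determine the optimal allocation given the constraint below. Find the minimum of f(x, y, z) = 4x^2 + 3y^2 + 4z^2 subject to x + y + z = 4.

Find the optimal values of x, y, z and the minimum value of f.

Using Lagrange multipliers on f = 4x^2 + 3y^2 + 4z^2 with constraint x + y + z = 4:
Conditions: 2*4*x = lambda, 2*3*y = lambda, 2*4*z = lambda
So x = lambda/8, y = lambda/6, z = lambda/8
Substituting into constraint: lambda * (5/12) = 4
lambda = 48/5
x = 6/5, y = 8/5, z = 6/5
Minimum value = 96/5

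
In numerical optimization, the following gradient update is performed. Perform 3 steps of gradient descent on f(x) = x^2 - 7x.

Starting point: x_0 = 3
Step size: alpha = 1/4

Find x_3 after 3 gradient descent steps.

f(x) = x^2 - 7x, f'(x) = 2x + (-7)
Step 1: f'(3) = -1, x_1 = 3 - 1/4 * -1 = 13/4
Step 2: f'(13/4) = -1/2, x_2 = 13/4 - 1/4 * -1/2 = 27/8
Step 3: f'(27/8) = -1/4, x_3 = 27/8 - 1/4 * -1/4 = 55/16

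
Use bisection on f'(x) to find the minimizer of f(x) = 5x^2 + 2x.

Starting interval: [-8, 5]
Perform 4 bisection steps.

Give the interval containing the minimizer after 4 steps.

Finding critical point of f(x) = 5x^2 + 2x using bisection on f'(x) = 10x + 2.
f'(x) = 0 when x = -1/5.
Starting interval: [-8, 5]
Step 1: mid = -3/2, f'(mid) = -13, new interval = [-3/2, 5]
Step 2: mid = 7/4, f'(mid) = 39/2, new interval = [-3/2, 7/4]
Step 3: mid = 1/8, f'(mid) = 13/4, new interval = [-3/2, 1/8]
Step 4: mid = -11/16, f'(mid) = -39/8, new interval = [-11/16, 1/8]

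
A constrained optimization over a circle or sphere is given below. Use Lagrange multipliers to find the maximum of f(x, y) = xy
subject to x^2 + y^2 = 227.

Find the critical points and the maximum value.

Lagrange conditions: y = 2*lambda*x and x = 2*lambda*y
If x = 0 then y = 0, violating the constraint, so x, y != 0.
Dividing: y/x = x/y => x^2 = y^2 => y = x or y = -x
Constraint: 2x^2 = 227 => x^2 = 227/2 => x = +/-sqrt(227/2)
Critical points: (sqrt(227/2), sqrt(227/2)), (-sqrt(227/2), -sqrt(227/2)), (sqrt(227/2), -sqrt(227/2)), (-sqrt(227/2), sqrt(227/2))
  y = x:  xy = x^2 = 227/2  at (sqrt(227/2), sqrt(227/2)) and (-sqrt(227/2), -sqrt(227/2))
  y = -x: xy = -x^2 = -227/2 at (sqrt(227/2), -sqrt(227/2)) and (-sqrt(227/2), sqrt(227/2))
Maximum xy = 227/2 at (sqrt(227/2), sqrt(227/2)) and (-sqrt(227/2), -sqrt(227/2))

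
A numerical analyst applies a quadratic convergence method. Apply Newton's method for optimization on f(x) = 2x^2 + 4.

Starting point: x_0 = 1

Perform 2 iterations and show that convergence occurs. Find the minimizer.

f(x) = 2x^2 + 4, f'(x) = 4x + (0), f''(x) = 4
Step 1: f'(1) = 4, x_1 = 1 - 4/4 = 0
Step 2: f'(0) = 0, x_2 = 0 (converged)
Newton's method converges in 1 step for quadratics.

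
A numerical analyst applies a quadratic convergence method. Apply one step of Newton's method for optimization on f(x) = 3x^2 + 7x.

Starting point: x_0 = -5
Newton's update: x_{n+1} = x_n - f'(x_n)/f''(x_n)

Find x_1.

f(x) = 3x^2 + 7x
f'(x) = 6x + (7), f''(x) = 6
Newton step: x_1 = x_0 - f'(x_0)/f''(x_0)
f'(-5) = -23
x_1 = -5 - -23/6 = -7/6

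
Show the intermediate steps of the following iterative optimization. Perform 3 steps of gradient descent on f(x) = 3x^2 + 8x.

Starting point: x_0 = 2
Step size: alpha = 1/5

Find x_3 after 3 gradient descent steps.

f(x) = 3x^2 + 8x, f'(x) = 6x + (8)
Step 1: f'(2) = 20, x_1 = 2 - 1/5 * 20 = -2
Step 2: f'(-2) = -4, x_2 = -2 - 1/5 * -4 = -6/5
Step 3: f'(-6/5) = 4/5, x_3 = -6/5 - 1/5 * 4/5 = -34/25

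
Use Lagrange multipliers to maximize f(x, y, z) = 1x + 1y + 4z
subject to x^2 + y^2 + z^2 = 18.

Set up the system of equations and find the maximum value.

Lagrange conditions: 1 = 2*lambda*x, 1 = 2*lambda*y, 4 = 2*lambda*z
So x:1 = y:1 = z:4, i.e. x = 1t, y = 1t, z = 4t
Constraint: t^2*(1^2 + 1^2 + 4^2) = 18
  t^2 * 18 = 18  =>  t = sqrt(1)
Maximum = 1*1t + 1*1t + 4*4t = 18*sqrt(1) = 18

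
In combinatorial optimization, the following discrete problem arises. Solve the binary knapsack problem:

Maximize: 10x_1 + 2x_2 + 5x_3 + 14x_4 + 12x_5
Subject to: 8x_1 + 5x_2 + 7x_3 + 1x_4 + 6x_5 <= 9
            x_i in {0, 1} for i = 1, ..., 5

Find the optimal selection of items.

Items: item 1 (v=10, w=8), item 2 (v=2, w=5), item 3 (v=5, w=7), item 4 (v=14, w=1), item 5 (v=12, w=6)
Capacity: 9
Checking all 32 subsets (w = total weight, v = total value):
  {}: w = 0, v = 0
  {1}: w = 8, v = 10
  {2}: w = 5, v = 2
  {3}: w = 7, v = 5
  {4}: w = 1, v = 14
  {5}: w = 6, v = 12
  {1, 2}: w = 13 > 9, infeasible
  {1, 3}: w = 15 > 9, infeasible
  {1, 4}: w = 9, v = 24
  {1, 5}: w = 14 > 9, infeasible
  {2, 3}: w = 12 > 9, infeasible
  {2, 4}: w = 6, v = 16
  {2, 5}: w = 11 > 9, infeasible
  {3, 4}: w = 8, v = 19
  {3, 5}: w = 13 > 9, infeasible
  {4, 5}: w = 7, v = 26
  {1, 2, 3}: w = 20 > 9, infeasible
  {1, 2, 4}: w = 14 > 9, infeasible
  {1, 2, 5}: w = 19 > 9, infeasible
  {1, 3, 4}: w = 16 > 9, infeasible
  {1, 3, 5}: w = 21 > 9, infeasible
  {1, 4, 5}: w = 15 > 9, infeasible
  {2, 3, 4}: w = 13 > 9, infeasible
  {2, 3, 5}: w = 18 > 9, infeasible
  {2, 4, 5}: w = 12 > 9, infeasible
  {3, 4, 5}: w = 14 > 9, infeasible
  {1, 2, 3, 4}: w = 21 > 9, infeasible
  {1, 2, 3, 5}: w = 26 > 9, infeasible
  {1, 2, 4, 5}: w = 20 > 9, infeasible
  {1, 3, 4, 5}: w = 22 > 9, infeasible
  {2, 3, 4, 5}: w = 19 > 9, infeasible
  {1, 2, 3, 4, 5}: w = 27 > 9, infeasible
Best feasible subset: items [4, 5]
Total weight: 7 <= 9, total value: 26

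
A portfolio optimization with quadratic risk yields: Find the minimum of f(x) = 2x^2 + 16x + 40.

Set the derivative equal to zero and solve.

f(x) = 2x^2 + 16x + 40
f'(x) = 4x + (16) = 0
x = -16/4 = -4
f(-4) = 8
Since f''(x) = 4 > 0, this is a minimum.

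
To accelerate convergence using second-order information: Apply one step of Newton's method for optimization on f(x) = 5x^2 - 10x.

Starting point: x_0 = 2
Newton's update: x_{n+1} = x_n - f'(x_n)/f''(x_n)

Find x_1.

f(x) = 5x^2 - 10x
f'(x) = 10x + (-10), f''(x) = 10
Newton step: x_1 = x_0 - f'(x_0)/f''(x_0)
f'(2) = 10
x_1 = 2 - 10/10 = 1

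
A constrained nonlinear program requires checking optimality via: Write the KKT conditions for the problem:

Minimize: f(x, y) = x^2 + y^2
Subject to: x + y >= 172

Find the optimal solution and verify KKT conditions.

KKT conditions for min x^2 + y^2 s.t. x + y >= 172:
Stationarity: 2x = mu, 2y = mu
So x = y = mu/2.
Complementary slackness: mu*(x + y - 172) = 0
Primal feasibility: x + y >= 172; dual feasibility: mu >= 0
If mu = 0 then x = y = 0, but 0 + 0 < 172 is infeasible, so the constraint is active.
Constraint active: x + y = 2*(mu/2) = 172 => mu = 172
x = y = 86, f = 14792
Verify: stationarity 2*86 = 172 = mu; primal 86 + 86 = 172 >= 172; dual mu = 172 >= 0; complementary slackness 172*(172 - 172) = 0. All KKT conditions hold.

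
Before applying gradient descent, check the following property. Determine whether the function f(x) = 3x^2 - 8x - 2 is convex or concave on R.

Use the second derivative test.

f(x) = 3x^2 - 8x - 2
f'(x) = 6x - 8
f''(x) = 6
Since f''(x) = 6 > 0 for all x, f is convex on R.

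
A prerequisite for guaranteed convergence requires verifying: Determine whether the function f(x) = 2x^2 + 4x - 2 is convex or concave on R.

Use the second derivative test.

f(x) = 2x^2 + 4x - 2
f'(x) = 4x + 4
f''(x) = 4
Since f''(x) = 4 > 0 for all x, f is convex on R.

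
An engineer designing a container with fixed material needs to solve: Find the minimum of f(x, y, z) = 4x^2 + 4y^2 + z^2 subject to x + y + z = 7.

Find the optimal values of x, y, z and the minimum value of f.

Using Lagrange multipliers on f = 4x^2 + 4y^2 + z^2 with constraint x + y + z = 7:
Conditions: 2*4*x = lambda, 2*4*y = lambda, 2*1*z = lambda
So x = lambda/8, y = lambda/8, z = lambda/2
Substituting into constraint: lambda * (3/4) = 7
lambda = 28/3
x = 7/6, y = 7/6, z = 14/3
Minimum value = 98/3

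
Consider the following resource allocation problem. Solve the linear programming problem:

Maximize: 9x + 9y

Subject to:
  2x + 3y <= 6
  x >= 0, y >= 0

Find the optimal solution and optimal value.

The feasible region has vertices at [(0, 0), (3, 0), (0, 2)].
Checking objective 9x + 9y at each vertex:
  (0, 0): 9*0 + 9*0 = 0
  (3, 0): 9*3 + 9*0 = 27
  (0, 2): 9*0 + 9*2 = 18
Maximum is 27 at (3, 0).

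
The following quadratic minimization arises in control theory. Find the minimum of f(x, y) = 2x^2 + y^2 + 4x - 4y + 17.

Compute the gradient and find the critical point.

f(x,y) = 2x^2 + y^2 + 4x - 4y + 17
df/dx = 4x + (4) = 0  =>  x = -1
df/dy = 2y + (-4) = 0  =>  y = 2
f(-1, 2) = 2*(-1)^2 + 1*(2)^2 + 4*(-1) + -4*(2) + 17 = 11
Hessian is diagonal with entries 4, 2 > 0, so this is a minimum.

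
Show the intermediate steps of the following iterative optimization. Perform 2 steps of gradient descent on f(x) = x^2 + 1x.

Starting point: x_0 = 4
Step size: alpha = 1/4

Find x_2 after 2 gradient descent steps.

f(x) = x^2 + 1x, f'(x) = 2x + (1)
Step 1: f'(4) = 9, x_1 = 4 - 1/4 * 9 = 7/4
Step 2: f'(7/4) = 9/2, x_2 = 7/4 - 1/4 * 9/2 = 5/8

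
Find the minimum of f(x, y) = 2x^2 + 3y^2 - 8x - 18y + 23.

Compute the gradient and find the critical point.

f(x,y) = 2x^2 + 3y^2 - 8x - 18y + 23
df/dx = 4x + (-8) = 0  =>  x = 2
df/dy = 6y + (-18) = 0  =>  y = 3
f(2, 3) = 2*(2)^2 + 3*(3)^2 + -8*(2) + -18*(3) + 23 = -12
Hessian is diagonal with entries 4, 6 > 0, so this is a minimum.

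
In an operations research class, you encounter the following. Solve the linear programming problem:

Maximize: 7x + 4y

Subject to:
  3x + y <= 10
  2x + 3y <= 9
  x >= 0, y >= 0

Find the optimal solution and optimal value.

Feasible vertices: (0, 0), (0, 3), (3, 1), (10/3, 0)
Objective 7x + 4y at each:
  (0, 0): 0
  (0, 3): 12
  (3, 1): 25
  (10/3, 0): 70/3
Maximum is 25 at (3, 1).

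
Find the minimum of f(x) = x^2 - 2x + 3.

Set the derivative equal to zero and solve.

f(x) = x^2 - 2x + 3
f'(x) = 2x + (-2) = 0
x = 2/2 = 1
f(1) = 2
Since f''(x) = 2 > 0, this is a minimum.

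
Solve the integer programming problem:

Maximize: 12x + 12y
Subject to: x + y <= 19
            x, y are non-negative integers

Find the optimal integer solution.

Objective: 12x + 12y, constraint: x + y <= 19
Coefficient of x is 12 >= coefficient of y is 12, so allocate the entire budget to x.
Optimal: x = 19, y = 0, value = 228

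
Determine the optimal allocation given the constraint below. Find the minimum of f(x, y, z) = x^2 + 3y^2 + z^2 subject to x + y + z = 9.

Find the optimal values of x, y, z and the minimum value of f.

Using Lagrange multipliers on f = x^2 + 3y^2 + z^2 with constraint x + y + z = 9:
Conditions: 2*1*x = lambda, 2*3*y = lambda, 2*1*z = lambda
So x = lambda/2, y = lambda/6, z = lambda/2
Substituting into constraint: lambda * (7/6) = 9
lambda = 54/7
x = 27/7, y = 9/7, z = 27/7
Minimum value = 243/7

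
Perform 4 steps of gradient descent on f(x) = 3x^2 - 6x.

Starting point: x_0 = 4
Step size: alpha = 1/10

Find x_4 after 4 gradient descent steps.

f(x) = 3x^2 - 6x, f'(x) = 6x + (-6)
Step 1: f'(4) = 18, x_1 = 4 - 1/10 * 18 = 11/5
Step 2: f'(11/5) = 36/5, x_2 = 11/5 - 1/10 * 36/5 = 37/25
Step 3: f'(37/25) = 72/25, x_3 = 37/25 - 1/10 * 72/25 = 149/125
Step 4: f'(149/125) = 144/125, x_4 = 149/125 - 1/10 * 144/125 = 673/625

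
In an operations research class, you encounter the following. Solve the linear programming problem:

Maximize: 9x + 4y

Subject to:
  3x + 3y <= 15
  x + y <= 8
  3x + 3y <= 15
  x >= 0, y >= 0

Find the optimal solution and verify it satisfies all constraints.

Feasible vertices: (0, 0), (0, 5), (5, 0)
Objective 9x + 4y at each vertex:
  (0, 0): 0
  (0, 5): 20
  (5, 0): 45
Maximum is 45 at (5, 0).
Verify constraints at (x, y) = (5, 0):
  3*5 + 3*0 = 15 <= 15 (active)
  1*5 + 1*0 = 5 <= 8
  3*5 + 3*0 = 15 <= 15 (active)
  x = 5 >= 0, y = 0 >= 0. All constraints satisfied.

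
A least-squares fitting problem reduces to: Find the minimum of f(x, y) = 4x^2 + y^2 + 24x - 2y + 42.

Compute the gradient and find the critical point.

f(x,y) = 4x^2 + y^2 + 24x - 2y + 42
df/dx = 8x + (24) = 0  =>  x = -3
df/dy = 2y + (-2) = 0  =>  y = 1
f(-3, 1) = 4*(-3)^2 + 1*(1)^2 + 24*(-3) + -2*(1) + 42 = 5
Hessian is diagonal with entries 8, 2 > 0, so this is a minimum.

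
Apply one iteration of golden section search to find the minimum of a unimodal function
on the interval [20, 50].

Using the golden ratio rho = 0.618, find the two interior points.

Golden section search on [20, 50].
Golden ratio rho = 0.618 (approx).
Interior points:
  x_1 = 20 + (1-0.618)*30 = 31.4600
  x_2 = 20 + 0.618*30 = 38.5400
Compare f(x_1) and f(x_2) to determine which subinterval to keep.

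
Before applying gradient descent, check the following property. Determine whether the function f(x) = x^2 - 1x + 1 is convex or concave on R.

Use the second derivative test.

f(x) = x^2 - 1x + 1
f'(x) = 2x - 1
f''(x) = 2
Since f''(x) = 2 > 0 for all x, f is convex on R.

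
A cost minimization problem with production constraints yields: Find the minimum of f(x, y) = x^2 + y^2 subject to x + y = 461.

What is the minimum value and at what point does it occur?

Substitute y = 461 - x into f(x,y) = x^2 + y^2:
g(x) = x^2 + (461 - x)^2 = 2x^2 - 922x + 212521
g'(x) = 4x - 922 = 0  =>  x = 461/2
y = 461 - 461/2 = 461/2
Minimum value = (461/2)^2 + (461/2)^2 = 212521/2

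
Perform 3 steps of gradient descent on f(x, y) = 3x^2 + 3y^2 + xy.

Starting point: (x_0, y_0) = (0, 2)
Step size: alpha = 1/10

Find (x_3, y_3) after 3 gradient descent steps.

f(x,y) = 3x^2 + 3y^2 + xy
grad_x = 6x + 1y, grad_y = 6y + 1x
Step 1: grad = (2, 12), (-1/5, 4/5)
Step 2: grad = (-2/5, 23/5), (-4/25, 17/50)
Step 3: grad = (-31/50, 47/25), (-49/500, 19/125)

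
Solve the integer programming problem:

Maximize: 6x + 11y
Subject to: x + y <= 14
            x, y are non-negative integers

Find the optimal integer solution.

Objective: 6x + 11y, constraint: x + y <= 14
Coefficient of y is 11 > coefficient of x is 6, so allocate the entire budget to y.
Optimal: x = 0, y = 14, value = 154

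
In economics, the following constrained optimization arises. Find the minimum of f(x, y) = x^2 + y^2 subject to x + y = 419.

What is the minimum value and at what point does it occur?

Substitute y = 419 - x into f(x,y) = x^2 + y^2:
g(x) = x^2 + (419 - x)^2 = 2x^2 - 838x + 175561
g'(x) = 4x - 838 = 0  =>  x = 419/2
y = 419 - 419/2 = 419/2
Minimum value = (419/2)^2 + (419/2)^2 = 175561/2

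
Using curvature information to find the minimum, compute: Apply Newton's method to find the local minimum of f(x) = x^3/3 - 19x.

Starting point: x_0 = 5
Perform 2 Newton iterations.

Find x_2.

f(x) = x^3/3 - 19x
f'(x) = x^2 - 19, f''(x) = 2x
Newton update: x_{n+1} = x_n - (x_n^2 - 19)/(2*x_n)
Step 1: x_0 = 5, f'=6, f''=10, x_1 = 22/5
Step 2: x_1 = 22/5, f'=9/25, f''=44/5, x_2 = 959/220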